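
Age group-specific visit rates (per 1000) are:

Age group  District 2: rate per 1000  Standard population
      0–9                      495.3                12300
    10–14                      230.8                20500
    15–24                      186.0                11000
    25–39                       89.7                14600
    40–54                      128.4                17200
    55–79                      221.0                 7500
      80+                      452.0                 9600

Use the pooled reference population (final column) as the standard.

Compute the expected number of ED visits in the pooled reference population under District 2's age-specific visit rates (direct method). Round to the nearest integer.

Expected ED visits = Σ (standard pop × age-specific rate ÷ 1000)
= 12300×495.3/1000 + 20500×230.8/1000 + 11000×186.0/1000 + 14600×89.7/1000 + 17200×128.4/1000 + 7500×221.0/1000 + 9600×452.0/1000
= 6092.19 + 4731.40 + 2046.00 + 1309.62 + 2208.48 + 1657.50 + 4339.20 = 22384.39.

22384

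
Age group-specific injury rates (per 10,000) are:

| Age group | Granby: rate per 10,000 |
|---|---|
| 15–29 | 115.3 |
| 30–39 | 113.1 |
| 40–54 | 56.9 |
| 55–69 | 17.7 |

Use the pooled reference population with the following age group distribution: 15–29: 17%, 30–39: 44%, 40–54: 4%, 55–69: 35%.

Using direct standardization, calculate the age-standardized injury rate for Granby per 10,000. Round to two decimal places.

Standard weights: 0.17, 0.44, 0.04, 0.35.
Standardized rate: 0.1700×115.3 + 0.4400×113.1 + 0.0400×56.9 + 0.3500×17.7 = 77.8360 per 10,000.

77.84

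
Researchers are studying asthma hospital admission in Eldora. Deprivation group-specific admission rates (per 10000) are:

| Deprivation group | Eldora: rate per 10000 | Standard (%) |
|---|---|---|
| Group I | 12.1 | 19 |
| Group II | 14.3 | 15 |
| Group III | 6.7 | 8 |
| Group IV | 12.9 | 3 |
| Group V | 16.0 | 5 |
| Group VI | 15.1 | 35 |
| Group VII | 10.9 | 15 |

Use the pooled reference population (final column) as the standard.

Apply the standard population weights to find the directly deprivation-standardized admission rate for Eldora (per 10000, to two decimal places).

13.09

Standard weights: 0.19, 0.15, 0.08, 0.03, 0.05, 0.35, 0.15.
Standardized rate: 0.1900×12.1 + 0.1500×14.3 + 0.0800×6.7 + 0.0300×12.9 + 0.0500×16.0 + 0.3500×15.1 + 0.1500×10.9 = 13.0870 per 10000.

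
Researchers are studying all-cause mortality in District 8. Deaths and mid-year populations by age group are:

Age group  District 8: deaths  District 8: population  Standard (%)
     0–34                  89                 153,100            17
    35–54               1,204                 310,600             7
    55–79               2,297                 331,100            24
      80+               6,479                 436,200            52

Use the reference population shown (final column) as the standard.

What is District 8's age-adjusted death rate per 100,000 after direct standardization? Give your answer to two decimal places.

975.89

Age-specific rates per 100,000 for District 8: 58.13, 387.64, 693.75, 1485.33.
Standard weights: 0.17, 0.07, 0.24, 0.52.
Standardized rate: 0.1700×58.13 + 0.0700×387.64 + 0.2400×693.75 + 0.5200×1485.33 = 975.8870 per 100,000.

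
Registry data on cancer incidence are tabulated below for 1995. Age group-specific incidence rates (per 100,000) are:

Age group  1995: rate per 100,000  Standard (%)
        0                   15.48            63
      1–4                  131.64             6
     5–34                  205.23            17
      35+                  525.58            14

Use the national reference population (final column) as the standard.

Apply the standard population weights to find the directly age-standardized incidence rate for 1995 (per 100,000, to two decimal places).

126.12

Standard weights: 0.63, 0.06, 0.17, 0.14.
Standardized rate: 0.6300×15.48 + 0.0600×131.64 + 0.1700×205.23 + 0.1400×525.58 = 126.1211 per 100,000.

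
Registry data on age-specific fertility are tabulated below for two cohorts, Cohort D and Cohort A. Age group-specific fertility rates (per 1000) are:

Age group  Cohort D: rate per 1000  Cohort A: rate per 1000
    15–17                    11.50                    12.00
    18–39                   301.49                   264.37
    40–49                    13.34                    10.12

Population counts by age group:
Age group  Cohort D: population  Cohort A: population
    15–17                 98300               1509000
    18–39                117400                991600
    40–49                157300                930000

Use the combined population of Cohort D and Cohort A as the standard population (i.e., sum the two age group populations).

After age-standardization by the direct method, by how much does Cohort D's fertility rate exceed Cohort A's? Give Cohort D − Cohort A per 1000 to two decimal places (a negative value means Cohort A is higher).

11.53

Combined standard total = 3803600; weights = 0.4226, 0.2916, 0.2859.
Cohort D: 0.4226×11.50 + 0.2916×301.49 + 0.2859×13.34 = 96.5772 per 1000.
Cohort A: 0.4226×12.00 + 0.2916×264.37 + 0.2859×10.12 = 85.0451 per 1000.
Difference = 96.5772 − 85.0451 = 11.5321.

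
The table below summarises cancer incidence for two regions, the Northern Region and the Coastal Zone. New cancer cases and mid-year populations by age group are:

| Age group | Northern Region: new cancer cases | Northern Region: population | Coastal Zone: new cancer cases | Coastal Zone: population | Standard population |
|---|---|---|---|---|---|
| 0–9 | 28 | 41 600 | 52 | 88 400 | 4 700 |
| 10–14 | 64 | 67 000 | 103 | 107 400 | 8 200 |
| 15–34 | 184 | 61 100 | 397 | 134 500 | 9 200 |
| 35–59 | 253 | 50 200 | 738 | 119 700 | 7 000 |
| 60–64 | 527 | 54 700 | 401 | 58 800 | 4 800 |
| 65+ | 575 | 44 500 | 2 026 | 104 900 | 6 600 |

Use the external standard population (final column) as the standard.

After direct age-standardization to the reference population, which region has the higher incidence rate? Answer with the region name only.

Coastal Zone

Age-specific rates per 100 000 for the Northern Region: 67.31, 95.52, 301.15, 503.98, 963.44, 1292.13.
For the Coastal Zone: 58.82, 95.90, 295.17, 616.54, 681.97, 1931.36.
Standard total = 40 500; weights = 0.1160, 0.2025, 0.2272, 0.1728, 0.1185, 0.1630.
The Northern Region: 0.1160×67.31 + 0.2025×95.52 + 0.2272×301.15 + 0.1728×503.98 + 0.1185×963.44 + 0.1630×1292.13 = 507.4233 per 100 000.
The Coastal Zone: 0.1160×58.82 + 0.2025×95.90 + 0.2272×295.17 + 0.1728×616.54 + 0.1185×681.97 + 0.1630×1931.36 = 595.4240 per 100 000.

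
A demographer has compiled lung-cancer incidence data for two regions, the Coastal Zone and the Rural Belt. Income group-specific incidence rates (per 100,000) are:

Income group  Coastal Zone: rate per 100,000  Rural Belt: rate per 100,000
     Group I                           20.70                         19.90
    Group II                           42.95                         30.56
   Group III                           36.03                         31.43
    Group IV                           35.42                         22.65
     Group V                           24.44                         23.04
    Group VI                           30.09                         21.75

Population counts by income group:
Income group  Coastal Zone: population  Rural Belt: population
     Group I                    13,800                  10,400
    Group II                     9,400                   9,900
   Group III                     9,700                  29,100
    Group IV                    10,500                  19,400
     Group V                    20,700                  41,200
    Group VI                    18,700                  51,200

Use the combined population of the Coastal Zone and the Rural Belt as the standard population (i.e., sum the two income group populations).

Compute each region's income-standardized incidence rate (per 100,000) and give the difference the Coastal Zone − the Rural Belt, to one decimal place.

6.1

Combined standard total = 244,000; weights = 0.0992, 0.0791, 0.1590, 0.1225, 0.2537, 0.2865.
The Coastal Zone: 0.0992×20.70 + 0.0791×42.95 + 0.1590×36.03 + 0.1225×35.42 + 0.2537×24.44 + 0.2865×30.09 = 30.3403 per 100,000.
The Rural Belt: 0.0992×19.90 + 0.0791×30.56 + 0.1590×31.43 + 0.1225×22.65 + 0.2537×23.04 + 0.2865×21.75 = 24.2402 per 100,000.
Difference = 30.3403 − 24.2402 = 6.1001.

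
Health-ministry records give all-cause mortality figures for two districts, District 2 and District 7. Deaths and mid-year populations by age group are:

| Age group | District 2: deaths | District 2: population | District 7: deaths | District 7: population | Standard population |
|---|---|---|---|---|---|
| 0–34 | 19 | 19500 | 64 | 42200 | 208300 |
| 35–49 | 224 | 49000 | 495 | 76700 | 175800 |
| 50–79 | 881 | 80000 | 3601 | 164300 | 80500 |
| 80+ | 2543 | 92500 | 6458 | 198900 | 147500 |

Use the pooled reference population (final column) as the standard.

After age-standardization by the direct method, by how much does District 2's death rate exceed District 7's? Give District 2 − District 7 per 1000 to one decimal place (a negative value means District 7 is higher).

Age-specific rates per 1000 for District 2: 0.974, 4.571, 11.012, 27.492.
For District 7: 1.517, 6.454, 21.917, 32.469.
Standard total = 612100; weights = 0.3403, 0.2872, 0.1315, 0.2410.
District 2: 0.3403×0.974 + 0.2872×4.571 + 0.1315×11.012 + 0.2410×27.492 = 9.7177 per 1000.
District 7: 0.3403×1.517 + 0.2872×6.454 + 0.1315×21.917 + 0.2410×32.469 = 13.0762 per 1000.
Difference = 9.7177 − 13.0762 = -3.3585.

-3.4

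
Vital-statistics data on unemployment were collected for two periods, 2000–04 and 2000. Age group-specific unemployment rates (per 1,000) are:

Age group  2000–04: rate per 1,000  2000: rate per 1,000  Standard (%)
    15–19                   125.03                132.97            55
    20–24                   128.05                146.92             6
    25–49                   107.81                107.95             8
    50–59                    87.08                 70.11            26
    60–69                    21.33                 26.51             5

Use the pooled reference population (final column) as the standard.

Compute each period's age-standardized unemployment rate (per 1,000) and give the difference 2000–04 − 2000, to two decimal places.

-1.36

Standard weights: 0.55, 0.06, 0.08, 0.26, 0.05.
2000–04: 0.5500×125.03 + 0.0600×128.05 + 0.0800×107.81 + 0.2600×87.08 + 0.0500×21.33 = 108.7816 per 1,000.
2000: 0.5500×132.97 + 0.0600×146.92 + 0.0800×107.95 + 0.2600×70.11 + 0.0500×26.51 = 110.1388 per 1,000.
Difference = 108.7816 − 110.1388 = -1.3572.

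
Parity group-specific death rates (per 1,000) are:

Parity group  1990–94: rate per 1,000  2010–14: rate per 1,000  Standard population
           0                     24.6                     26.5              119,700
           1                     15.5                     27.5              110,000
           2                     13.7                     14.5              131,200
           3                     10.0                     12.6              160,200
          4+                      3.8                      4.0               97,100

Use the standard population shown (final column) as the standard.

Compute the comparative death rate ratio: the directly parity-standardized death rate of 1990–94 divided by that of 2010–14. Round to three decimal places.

0.801

Standard total = 618,200; weights = 0.1936, 0.1779, 0.2122, 0.2591, 0.1571.
1990–94: 0.1936×24.6 + 0.1779×15.5 + 0.2122×13.7 + 0.2591×10.0 + 0.1571×3.8 = 13.6170 per 1,000.
2010–14: 0.1936×26.5 + 0.1779×27.5 + 0.2122×14.5 + 0.2591×12.6 + 0.1571×4.0 = 16.9951 per 1,000.
Ratio = 13.6170 ÷ 16.9951 = 0.80123.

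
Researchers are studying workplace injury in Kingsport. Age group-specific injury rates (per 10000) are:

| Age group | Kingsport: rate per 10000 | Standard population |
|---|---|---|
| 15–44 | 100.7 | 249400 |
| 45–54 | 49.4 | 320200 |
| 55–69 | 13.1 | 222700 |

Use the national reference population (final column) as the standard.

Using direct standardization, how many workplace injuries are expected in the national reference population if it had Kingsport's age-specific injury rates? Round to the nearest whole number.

4385

Expected workplace injuries = Σ (standard pop × age-specific rate ÷ 10000)
= 249400×100.7/10000 + 320200×49.4/10000 + 222700×13.1/10000
= 2511.46 + 1581.79 + 291.74 = 4384.98.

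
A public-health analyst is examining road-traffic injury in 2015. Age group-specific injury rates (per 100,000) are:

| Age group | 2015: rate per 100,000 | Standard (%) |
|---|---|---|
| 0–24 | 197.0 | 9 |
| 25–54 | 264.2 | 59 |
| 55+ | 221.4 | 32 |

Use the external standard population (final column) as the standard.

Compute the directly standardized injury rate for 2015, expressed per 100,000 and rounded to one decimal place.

Standard weights: 0.09, 0.59, 0.32.
Standardized rate: 0.0900×197.0 + 0.5900×264.2 + 0.3200×221.4 = 244.4560 per 100,000.

244.5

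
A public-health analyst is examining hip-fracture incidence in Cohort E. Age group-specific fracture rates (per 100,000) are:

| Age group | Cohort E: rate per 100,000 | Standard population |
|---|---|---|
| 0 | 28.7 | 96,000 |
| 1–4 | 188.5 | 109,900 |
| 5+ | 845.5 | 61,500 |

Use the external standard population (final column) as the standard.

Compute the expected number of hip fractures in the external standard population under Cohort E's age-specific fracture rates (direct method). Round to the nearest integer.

Expected hip fractures = Σ (standard pop × age-specific rate ÷ 100,000)
= 96,000×28.7/100,000 + 109,900×188.5/100,000 + 61,500×845.5/100,000
= 27.55 + 207.16 + 519.98 = 754.70.

755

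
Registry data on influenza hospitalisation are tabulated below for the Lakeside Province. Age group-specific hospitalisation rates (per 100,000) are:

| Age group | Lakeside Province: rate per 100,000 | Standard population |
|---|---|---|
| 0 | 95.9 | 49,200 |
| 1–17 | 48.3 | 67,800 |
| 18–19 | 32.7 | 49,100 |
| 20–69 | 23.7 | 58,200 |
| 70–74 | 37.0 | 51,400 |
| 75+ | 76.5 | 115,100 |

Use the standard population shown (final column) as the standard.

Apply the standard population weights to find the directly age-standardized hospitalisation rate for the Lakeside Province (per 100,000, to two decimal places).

Standard total = 390,800; weights = 0.1259, 0.1735, 0.1256, 0.1489, 0.1315, 0.2945.
Standardized rate: 0.1259×95.9 + 0.1735×48.3 + 0.1256×32.7 + 0.1489×23.7 + 0.1315×37.0 + 0.2945×76.5 = 55.4884 per 100,000.

55.49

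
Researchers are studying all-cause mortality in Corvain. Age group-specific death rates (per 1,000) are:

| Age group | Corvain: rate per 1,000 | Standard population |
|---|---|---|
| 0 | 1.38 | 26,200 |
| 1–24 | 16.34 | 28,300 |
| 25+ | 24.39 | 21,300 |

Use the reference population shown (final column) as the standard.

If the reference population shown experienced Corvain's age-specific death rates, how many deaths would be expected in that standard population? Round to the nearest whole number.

1018

Expected deaths = Σ (standard pop × age-specific rate ÷ 1,000)
= 26,200×1.38/1,000 + 28,300×16.34/1,000 + 21,300×24.39/1,000
= 36.16 + 462.42 + 519.51 = 1018.08.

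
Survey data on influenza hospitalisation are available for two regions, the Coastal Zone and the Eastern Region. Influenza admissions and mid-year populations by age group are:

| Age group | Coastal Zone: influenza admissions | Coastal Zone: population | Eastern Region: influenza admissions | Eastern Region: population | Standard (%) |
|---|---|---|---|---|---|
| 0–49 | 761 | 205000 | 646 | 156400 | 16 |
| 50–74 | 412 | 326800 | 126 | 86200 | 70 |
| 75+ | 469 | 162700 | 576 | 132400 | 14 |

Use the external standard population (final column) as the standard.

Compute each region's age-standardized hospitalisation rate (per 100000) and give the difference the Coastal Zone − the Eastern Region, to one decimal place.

Age-specific rates per 100000 for the Coastal Zone: 371.22, 126.07, 288.26.
For the Eastern Region: 413.04, 146.17, 435.05.
Standard weights: 0.16, 0.70, 0.14.
The Coastal Zone: 0.1600×371.22 + 0.7000×126.07 + 0.1400×288.26 = 188.0013 per 100000.
The Eastern Region: 0.1600×413.04 + 0.7000×146.17 + 0.1400×435.05 = 229.3135 per 100000.
Difference = 188.0013 − 229.3135 = -41.3122.

-41.3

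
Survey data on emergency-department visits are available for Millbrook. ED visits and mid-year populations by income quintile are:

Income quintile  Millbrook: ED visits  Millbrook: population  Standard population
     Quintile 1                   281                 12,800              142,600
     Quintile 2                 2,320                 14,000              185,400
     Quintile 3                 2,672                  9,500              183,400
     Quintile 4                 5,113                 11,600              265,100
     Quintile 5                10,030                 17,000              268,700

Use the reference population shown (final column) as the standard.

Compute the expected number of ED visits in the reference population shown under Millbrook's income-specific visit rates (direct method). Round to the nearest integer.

Income-specific rates per 1,000 for Millbrook: 21.953, 165.714, 281.263, 440.776, 590.000.
Expected ED visits = Σ (standard pop × income-specific rate ÷ 1,000)
= 142,600×21.953/1,000 + 185,400×165.714/1,000 + 183,400×281.263/1,000 + 265,100×440.776/1,000 + 268,700×590.000/1,000
= 3130.52 + 30723.43 + 51583.66 + 116849.68 + 158533.00 = 360820.29.

360820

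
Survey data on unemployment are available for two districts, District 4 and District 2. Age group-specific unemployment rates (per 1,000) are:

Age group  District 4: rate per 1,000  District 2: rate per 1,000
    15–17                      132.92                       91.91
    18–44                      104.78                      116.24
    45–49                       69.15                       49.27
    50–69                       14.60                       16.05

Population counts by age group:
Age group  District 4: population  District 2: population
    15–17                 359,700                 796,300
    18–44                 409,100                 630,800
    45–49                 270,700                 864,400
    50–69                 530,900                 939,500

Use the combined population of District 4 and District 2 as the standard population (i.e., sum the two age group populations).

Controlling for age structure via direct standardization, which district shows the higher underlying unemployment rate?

Combined standard total = 4,801,400; weights = 0.2408, 0.2166, 0.2364, 0.3062.
District 4: 0.2408×132.92 + 0.2166×104.78 + 0.2364×69.15 + 0.3062×14.60 = 75.5147 per 1,000.
District 2: 0.2408×91.91 + 0.2166×116.24 + 0.2364×49.27 + 0.3062×16.05 = 63.8673 per 1,000.

District 4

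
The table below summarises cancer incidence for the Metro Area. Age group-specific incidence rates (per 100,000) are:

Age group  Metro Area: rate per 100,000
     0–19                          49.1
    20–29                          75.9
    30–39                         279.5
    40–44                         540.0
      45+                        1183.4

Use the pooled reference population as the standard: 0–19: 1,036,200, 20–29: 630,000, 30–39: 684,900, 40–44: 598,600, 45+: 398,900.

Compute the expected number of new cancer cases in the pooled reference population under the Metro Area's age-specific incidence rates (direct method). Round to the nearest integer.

10854

Expected new cancer cases = Σ (standard pop × age-specific rate ÷ 100,000)
= 1,036,200×49.1/100,000 + 630,000×75.9/100,000 + 684,900×279.5/100,000 + 598,600×540.0/100,000 + 398,900×1183.4/100,000
= 508.77 + 478.17 + 1914.30 + 3232.44 + 4720.58 = 10854.26.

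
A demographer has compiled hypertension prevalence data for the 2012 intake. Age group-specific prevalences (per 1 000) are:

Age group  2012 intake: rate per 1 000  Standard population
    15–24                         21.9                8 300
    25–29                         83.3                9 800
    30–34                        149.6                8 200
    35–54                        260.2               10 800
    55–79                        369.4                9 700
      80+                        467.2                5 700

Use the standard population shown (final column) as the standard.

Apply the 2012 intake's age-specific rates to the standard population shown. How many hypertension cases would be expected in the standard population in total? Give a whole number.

Expected hypertension cases = Σ (standard pop × age-specific rate ÷ 1 000)
= 8 300×21.9/1 000 + 9 800×83.3/1 000 + 8 200×149.6/1 000 + 10 800×260.2/1 000 + 9 700×369.4/1 000 + 5 700×467.2/1 000
= 181.77 + 816.34 + 1226.72 + 2810.16 + 3583.18 + 2663.04 = 11281.21.

11281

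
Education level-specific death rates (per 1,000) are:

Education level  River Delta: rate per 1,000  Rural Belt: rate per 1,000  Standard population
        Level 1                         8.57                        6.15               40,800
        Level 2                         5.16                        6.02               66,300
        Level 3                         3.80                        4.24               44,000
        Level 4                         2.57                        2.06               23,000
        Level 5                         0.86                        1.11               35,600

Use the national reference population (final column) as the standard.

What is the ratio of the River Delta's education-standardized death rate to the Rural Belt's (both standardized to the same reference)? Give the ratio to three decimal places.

Standard total = 209,700; weights = 0.1946, 0.3162, 0.2098, 0.1097, 0.1698.
The River Delta: 0.1946×8.57 + 0.3162×5.16 + 0.2098×3.80 + 0.1097×2.57 + 0.1698×0.86 = 4.5240 per 1,000.
The Rural Belt: 0.1946×6.15 + 0.3162×6.02 + 0.2098×4.24 + 0.1097×2.06 + 0.1698×1.11 = 4.4039 per 1,000.
Ratio = 4.5240 ÷ 4.4039 = 1.02727.

1.027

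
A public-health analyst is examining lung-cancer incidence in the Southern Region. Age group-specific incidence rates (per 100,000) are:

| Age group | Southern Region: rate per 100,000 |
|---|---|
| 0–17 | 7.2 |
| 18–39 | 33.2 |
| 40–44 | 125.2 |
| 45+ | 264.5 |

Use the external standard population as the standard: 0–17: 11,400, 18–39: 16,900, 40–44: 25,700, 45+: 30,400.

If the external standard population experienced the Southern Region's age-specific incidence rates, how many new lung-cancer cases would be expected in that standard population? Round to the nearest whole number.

Expected new lung-cancer cases = Σ (standard pop × age-specific rate ÷ 100,000)
= 11,400×7.2/100,000 + 16,900×33.2/100,000 + 25,700×125.2/100,000 + 30,400×264.5/100,000
= 0.82 + 5.61 + 32.18 + 80.41 = 119.02.

119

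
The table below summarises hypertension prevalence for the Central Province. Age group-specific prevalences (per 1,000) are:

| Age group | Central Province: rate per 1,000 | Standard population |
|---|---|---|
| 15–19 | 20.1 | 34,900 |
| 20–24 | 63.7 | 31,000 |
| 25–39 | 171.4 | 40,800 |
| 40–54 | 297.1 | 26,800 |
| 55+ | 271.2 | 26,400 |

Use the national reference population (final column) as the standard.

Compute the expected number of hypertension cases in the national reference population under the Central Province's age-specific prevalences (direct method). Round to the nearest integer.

24791

Expected hypertension cases = Σ (standard pop × age-specific rate ÷ 1,000)
= 34,900×20.1/1,000 + 31,000×63.7/1,000 + 40,800×171.4/1,000 + 26,800×297.1/1,000 + 26,400×271.2/1,000
= 701.49 + 1974.70 + 6993.12 + 7962.28 + 7159.68 = 24791.27.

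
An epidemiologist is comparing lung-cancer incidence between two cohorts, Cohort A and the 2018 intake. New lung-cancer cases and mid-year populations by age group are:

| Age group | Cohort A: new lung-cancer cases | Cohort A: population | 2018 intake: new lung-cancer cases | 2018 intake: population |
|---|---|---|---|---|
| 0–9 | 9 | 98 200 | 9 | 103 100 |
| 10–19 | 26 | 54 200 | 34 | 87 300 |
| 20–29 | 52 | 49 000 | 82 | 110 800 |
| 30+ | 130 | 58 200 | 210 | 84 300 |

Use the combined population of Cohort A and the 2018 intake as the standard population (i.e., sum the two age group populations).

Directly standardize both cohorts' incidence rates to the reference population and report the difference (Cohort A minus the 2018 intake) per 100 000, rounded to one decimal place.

4.4

Age-specific rates per 100 000 for Cohort A: 9.16, 47.97, 106.12, 223.37.
For the 2018 intake: 8.73, 38.95, 74.01, 249.11.
Combined standard total = 645 100; weights = 0.3120, 0.2193, 0.2477, 0.2209.
Cohort A: 0.3120×9.16 + 0.2193×47.97 + 0.2477×106.12 + 0.2209×223.37 = 89.0110 per 100 000.
The 2018 intake: 0.3120×8.73 + 0.2193×38.95 + 0.2477×74.01 + 0.2209×249.11 = 84.6267 per 100 000.
Difference = 89.0110 − 84.6267 = 4.3843.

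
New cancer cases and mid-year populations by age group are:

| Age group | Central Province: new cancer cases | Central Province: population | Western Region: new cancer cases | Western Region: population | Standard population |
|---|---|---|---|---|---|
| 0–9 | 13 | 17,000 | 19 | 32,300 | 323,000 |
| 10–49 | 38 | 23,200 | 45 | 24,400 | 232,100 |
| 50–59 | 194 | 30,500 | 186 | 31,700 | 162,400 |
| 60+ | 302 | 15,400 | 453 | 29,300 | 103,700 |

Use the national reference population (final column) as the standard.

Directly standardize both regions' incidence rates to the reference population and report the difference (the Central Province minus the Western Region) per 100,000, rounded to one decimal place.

Age-specific rates per 100,000 for the Central Province: 76.47, 163.79, 636.07, 1961.04.
For the Western Region: 58.82, 184.43, 586.75, 1546.08.
Standard total = 821,200; weights = 0.3933, 0.2826, 0.1978, 0.1263.
The Central Province: 0.3933×76.47 + 0.2826×163.79 + 0.1978×636.07 + 0.1263×1961.04 = 449.7968 per 100,000.
The Western Region: 0.3933×58.82 + 0.2826×184.43 + 0.1978×586.75 + 0.1263×1546.08 = 386.5339 per 100,000.
Difference = 449.7968 − 386.5339 = 63.2629.

63.3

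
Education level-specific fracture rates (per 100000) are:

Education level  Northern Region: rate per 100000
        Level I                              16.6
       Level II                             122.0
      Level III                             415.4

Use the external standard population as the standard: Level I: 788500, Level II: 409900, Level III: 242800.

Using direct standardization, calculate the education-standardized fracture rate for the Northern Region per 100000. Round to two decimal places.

113.76

Standard total = 1441200; weights = 0.5471, 0.2844, 0.1685.
Standardized rate: 0.5471×16.6 + 0.2844×122.0 + 0.1685×415.4 = 113.7635 per 100000.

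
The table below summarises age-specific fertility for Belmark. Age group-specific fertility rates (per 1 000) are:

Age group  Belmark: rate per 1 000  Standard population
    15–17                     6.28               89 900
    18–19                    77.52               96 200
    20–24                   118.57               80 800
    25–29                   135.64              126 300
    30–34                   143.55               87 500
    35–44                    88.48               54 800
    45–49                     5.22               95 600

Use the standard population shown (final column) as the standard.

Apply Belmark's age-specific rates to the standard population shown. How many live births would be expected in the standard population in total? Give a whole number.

Expected live births = Σ (standard pop × age-specific rate ÷ 1 000)
= 89 900×6.28/1 000 + 96 200×77.52/1 000 + 80 800×118.57/1 000 + 126 300×135.64/1 000 + 87 500×143.55/1 000 + 54 800×88.48/1 000 + 95 600×5.22/1 000
= 564.57 + 7457.42 + 9580.46 + 17131.33 + 12560.63 + 4848.70 + 499.03 = 52642.14.

52642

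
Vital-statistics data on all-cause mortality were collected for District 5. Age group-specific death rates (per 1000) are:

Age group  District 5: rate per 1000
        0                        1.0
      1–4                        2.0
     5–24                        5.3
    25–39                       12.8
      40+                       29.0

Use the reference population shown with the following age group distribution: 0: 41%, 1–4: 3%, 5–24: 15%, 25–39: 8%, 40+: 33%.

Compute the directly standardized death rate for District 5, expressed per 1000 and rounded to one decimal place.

Standard weights: 0.41, 0.03, 0.15, 0.08, 0.33.
Standardized rate: 0.4100×1.0 + 0.0300×2.0 + 0.1500×5.3 + 0.0800×12.8 + 0.3300×29.0 = 11.8590 per 1000.

11.9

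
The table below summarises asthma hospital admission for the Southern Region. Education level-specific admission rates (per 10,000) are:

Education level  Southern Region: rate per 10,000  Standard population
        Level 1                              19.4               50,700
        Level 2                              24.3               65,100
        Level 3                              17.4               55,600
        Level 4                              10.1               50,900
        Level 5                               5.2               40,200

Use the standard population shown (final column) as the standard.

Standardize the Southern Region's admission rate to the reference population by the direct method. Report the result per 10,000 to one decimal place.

Standard total = 262,500; weights = 0.1931, 0.2480, 0.2118, 0.1939, 0.1531.
Standardized rate: 0.1931×19.4 + 0.2480×24.3 + 0.2118×17.4 + 0.1939×10.1 + 0.1531×5.2 = 16.2136 per 10,000.

16.2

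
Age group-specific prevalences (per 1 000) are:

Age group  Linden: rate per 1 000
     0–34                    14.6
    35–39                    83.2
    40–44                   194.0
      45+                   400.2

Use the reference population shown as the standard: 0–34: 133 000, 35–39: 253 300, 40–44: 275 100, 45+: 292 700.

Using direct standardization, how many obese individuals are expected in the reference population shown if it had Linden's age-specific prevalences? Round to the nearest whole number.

Expected obese individuals = Σ (standard pop × age-specific rate ÷ 1 000)
= 133 000×14.6/1 000 + 253 300×83.2/1 000 + 275 100×194.0/1 000 + 292 700×400.2/1 000
= 1941.80 + 21074.56 + 53369.40 + 117138.54 = 193524.30.

193524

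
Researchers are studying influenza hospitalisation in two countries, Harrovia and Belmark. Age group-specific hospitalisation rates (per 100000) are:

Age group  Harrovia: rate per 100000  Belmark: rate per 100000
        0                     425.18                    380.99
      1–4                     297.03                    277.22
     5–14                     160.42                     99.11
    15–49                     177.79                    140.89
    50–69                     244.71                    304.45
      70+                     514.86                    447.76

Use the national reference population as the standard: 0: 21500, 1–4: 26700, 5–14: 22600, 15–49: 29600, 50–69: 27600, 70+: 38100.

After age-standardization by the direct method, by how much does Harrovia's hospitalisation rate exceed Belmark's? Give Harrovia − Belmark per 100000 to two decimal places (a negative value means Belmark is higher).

29.29

Standard total = 166100; weights = 0.1294, 0.1607, 0.1361, 0.1782, 0.1662, 0.2294.
Harrovia: 0.1294×425.18 + 0.1607×297.03 + 0.1361×160.42 + 0.1782×177.79 + 0.1662×244.71 + 0.2294×514.86 = 315.0530 per 100000.
Belmark: 0.1294×380.99 + 0.1607×277.22 + 0.1361×99.11 + 0.1782×140.89 + 0.1662×304.45 + 0.2294×447.76 = 285.7662 per 100000.
Difference = 315.0530 − 285.7662 = 29.2868.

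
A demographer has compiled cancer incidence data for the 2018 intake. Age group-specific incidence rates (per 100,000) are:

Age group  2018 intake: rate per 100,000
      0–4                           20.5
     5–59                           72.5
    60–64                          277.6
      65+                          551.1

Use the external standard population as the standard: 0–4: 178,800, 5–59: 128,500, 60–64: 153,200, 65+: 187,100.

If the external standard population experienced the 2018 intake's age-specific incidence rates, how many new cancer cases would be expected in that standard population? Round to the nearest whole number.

1586

Expected new cancer cases = Σ (standard pop × age-specific rate ÷ 100,000)
= 178,800×20.5/100,000 + 128,500×72.5/100,000 + 153,200×277.6/100,000 + 187,100×551.1/100,000
= 36.65 + 93.16 + 425.28 + 1031.11 = 1586.21.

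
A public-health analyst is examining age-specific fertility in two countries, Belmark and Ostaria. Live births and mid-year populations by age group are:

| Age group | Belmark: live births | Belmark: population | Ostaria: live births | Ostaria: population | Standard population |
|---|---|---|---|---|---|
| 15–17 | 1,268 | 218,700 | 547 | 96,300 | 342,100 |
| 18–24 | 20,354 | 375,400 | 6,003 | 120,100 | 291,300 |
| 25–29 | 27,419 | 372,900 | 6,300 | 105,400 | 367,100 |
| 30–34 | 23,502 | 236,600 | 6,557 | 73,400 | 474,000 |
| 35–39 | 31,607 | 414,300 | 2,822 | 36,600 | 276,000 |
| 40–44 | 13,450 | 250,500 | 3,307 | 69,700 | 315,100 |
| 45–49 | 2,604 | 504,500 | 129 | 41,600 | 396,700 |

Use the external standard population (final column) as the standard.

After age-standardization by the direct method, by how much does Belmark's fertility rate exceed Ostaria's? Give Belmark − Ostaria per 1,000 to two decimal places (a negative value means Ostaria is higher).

5.53

Age-specific rates per 1,000 for Belmark: 5.798, 54.219, 73.529, 99.332, 76.290, 53.693, 5.162.
For Ostaria: 5.680, 49.983, 59.772, 89.332, 77.104, 47.446, 3.101.
Standard total = 2,462,300; weights = 0.1389, 0.1183, 0.1491, 0.1925, 0.1121, 0.1280, 0.1611.
Belmark: 0.1389×5.798 + 0.1183×54.219 + 0.1491×73.529 + 0.1925×99.332 + 0.1121×76.290 + 0.1280×53.693 + 0.1611×5.162 = 53.5580 per 1,000.
Ostaria: 0.1389×5.680 + 0.1183×49.983 + 0.1491×59.772 + 0.1925×89.332 + 0.1121×77.104 + 0.1280×47.446 + 0.1611×3.101 = 48.0244 per 1,000.
Difference = 53.5580 − 48.0244 = 5.5336.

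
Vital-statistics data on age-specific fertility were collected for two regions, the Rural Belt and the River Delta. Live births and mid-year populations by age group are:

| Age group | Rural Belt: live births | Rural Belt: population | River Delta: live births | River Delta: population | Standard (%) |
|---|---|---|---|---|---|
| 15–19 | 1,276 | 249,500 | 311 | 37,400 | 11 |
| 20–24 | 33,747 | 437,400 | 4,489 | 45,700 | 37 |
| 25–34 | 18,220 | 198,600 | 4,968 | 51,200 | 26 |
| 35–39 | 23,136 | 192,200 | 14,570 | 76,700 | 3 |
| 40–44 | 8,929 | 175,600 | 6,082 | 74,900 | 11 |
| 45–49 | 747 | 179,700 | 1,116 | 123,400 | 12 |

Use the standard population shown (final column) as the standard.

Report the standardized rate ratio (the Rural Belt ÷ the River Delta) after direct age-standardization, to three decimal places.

Age-specific rates per 1,000 for the Rural Belt: 5.114, 77.154, 91.742, 120.375, 50.849, 4.157.
For the River Delta: 8.316, 98.228, 97.031, 189.961, 81.202, 9.044.
Standard weights: 0.11, 0.37, 0.26, 0.03, 0.11, 0.12.
The Rural Belt: 0.1100×5.114 + 0.3700×77.154 + 0.2600×91.742 + 0.0300×120.375 + 0.1100×50.849 + 0.1200×4.157 = 62.6658 per 1,000.
The River Delta: 0.1100×8.316 + 0.3700×98.228 + 0.2600×97.031 + 0.0300×189.961 + 0.1100×81.202 + 0.1200×9.044 = 78.2033 per 1,000.
Ratio = 62.6658 ÷ 78.2033 = 0.80132.

0.801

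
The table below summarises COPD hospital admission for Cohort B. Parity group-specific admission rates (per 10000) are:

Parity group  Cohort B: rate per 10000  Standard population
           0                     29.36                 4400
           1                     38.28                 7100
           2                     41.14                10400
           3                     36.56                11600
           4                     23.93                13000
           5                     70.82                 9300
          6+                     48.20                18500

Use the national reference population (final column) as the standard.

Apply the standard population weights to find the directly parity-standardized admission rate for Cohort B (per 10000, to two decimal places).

41.92

Standard total = 74300; weights = 0.0592, 0.0956, 0.1400, 0.1561, 0.1750, 0.1252, 0.2490.
Standardized rate: 0.0592×29.36 + 0.0956×38.28 + 0.1400×41.14 + 0.1561×36.56 + 0.1750×23.93 + 0.1252×70.82 + 0.2490×48.20 = 41.9157 per 10000.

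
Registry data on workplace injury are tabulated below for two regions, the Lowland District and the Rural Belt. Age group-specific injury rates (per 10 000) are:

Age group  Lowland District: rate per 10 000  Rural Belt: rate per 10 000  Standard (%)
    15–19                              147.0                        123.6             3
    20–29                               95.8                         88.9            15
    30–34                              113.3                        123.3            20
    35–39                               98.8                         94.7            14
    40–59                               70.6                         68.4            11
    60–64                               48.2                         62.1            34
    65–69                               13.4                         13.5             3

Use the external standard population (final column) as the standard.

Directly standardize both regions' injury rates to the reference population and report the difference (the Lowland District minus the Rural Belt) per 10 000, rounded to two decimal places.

-4.18

Standard weights: 0.03, 0.15, 0.20, 0.14, 0.11, 0.34, 0.03.
The Lowland District: 0.0300×147.0 + 0.1500×95.8 + 0.2000×113.3 + 0.1400×98.8 + 0.1100×70.6 + 0.3400×48.2 + 0.0300×13.4 = 79.8280 per 10 000.
The Rural Belt: 0.0300×123.6 + 0.1500×88.9 + 0.2000×123.3 + 0.1400×94.7 + 0.1100×68.4 + 0.3400×62.1 + 0.0300×13.5 = 84.0040 per 10 000.
Difference = 79.8280 − 84.0040 = -4.1760.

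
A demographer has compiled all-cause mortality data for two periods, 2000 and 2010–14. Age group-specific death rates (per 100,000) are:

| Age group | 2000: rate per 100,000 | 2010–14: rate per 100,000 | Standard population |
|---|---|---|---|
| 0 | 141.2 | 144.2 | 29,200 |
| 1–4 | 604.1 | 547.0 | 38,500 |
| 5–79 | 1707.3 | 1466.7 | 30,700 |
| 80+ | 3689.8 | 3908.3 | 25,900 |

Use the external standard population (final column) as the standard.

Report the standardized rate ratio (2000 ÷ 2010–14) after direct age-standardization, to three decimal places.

1.022

Standard total = 124,300; weights = 0.2349, 0.3097, 0.2470, 0.2084.
2000: 0.2349×141.2 + 0.3097×604.1 + 0.2470×1707.3 + 0.2084×3689.8 = 1410.7870 per 100,000.
2010–14: 0.2349×144.2 + 0.3097×547.0 + 0.2470×1466.7 + 0.2084×3908.3 = 1379.9099 per 100,000.
Ratio = 1410.7870 ÷ 1379.9099 = 1.02238.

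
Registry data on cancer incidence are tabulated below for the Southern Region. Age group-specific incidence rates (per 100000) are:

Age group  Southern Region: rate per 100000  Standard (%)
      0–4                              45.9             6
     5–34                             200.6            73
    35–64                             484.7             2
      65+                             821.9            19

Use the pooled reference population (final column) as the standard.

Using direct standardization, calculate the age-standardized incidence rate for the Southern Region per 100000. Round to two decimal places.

Standard weights: 0.06, 0.73, 0.02, 0.19.
Standardized rate: 0.0600×45.9 + 0.7300×200.6 + 0.0200×484.7 + 0.1900×821.9 = 315.0470 per 100000.

315.05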